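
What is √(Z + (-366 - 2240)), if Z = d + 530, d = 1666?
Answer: I*√410 ≈ 20.248*I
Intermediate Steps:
Z = 2196 (Z = 1666 + 530 = 2196)
√(Z + (-366 - 2240)) = √(2196 + (-366 - 2240)) = √(2196 - 2606) = √(-410) = I*√410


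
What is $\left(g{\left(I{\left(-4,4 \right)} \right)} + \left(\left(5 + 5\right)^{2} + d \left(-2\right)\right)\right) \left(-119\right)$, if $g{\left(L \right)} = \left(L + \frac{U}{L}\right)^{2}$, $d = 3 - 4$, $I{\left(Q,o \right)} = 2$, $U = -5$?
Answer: $- \frac{48671}{4} \approx -12168.0$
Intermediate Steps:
$d = -1$ ($d = 3 - 4 = -1$)
$g{\left(L \right)} = \left(L - \frac{5}{L}\right)^{2}$
$\left(g{\left(I{\left(-4,4 \right)} \right)} + \left(\left(5 + 5\right)^{2} + d \left(-2\right)\right)\right) \left(-119\right) = \left(\frac{\left(-5 + 2^{2}\right)^{2}}{4} - \left(-2 - \left(5 + 5\right)^{2}\right)\right) \left(-119\right) = \left(\frac{\left(-5 + 4\right)^{2}}{4} + \left(10^{2} + 2\right)\right) \left(-119\right) = \left(\frac{\left(-1\right)^{2}}{4} + \left(100 + 2\right)\right) \left(-119\right) = \left(\frac{1}{4} \cdot 1 + 102\right) \left(-119\right) = \left(\frac{1}{4} + 102\right) \left(-119\right) = \frac{409}{4} \left(-119\right) = - \frac{48671}{4}$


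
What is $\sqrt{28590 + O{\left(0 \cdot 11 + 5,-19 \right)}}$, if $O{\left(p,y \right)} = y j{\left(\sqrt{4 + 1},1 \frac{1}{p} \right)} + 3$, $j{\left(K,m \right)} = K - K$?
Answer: $9 \sqrt{353} \approx 169.09$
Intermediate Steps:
$j{\left(K,m \right)} = 0$
$O{\left(p,y \right)} = 3$ ($O{\left(p,y \right)} = y 0 + 3 = 0 + 3 = 3$)
$\sqrt{28590 + O{\left(0 \cdot 11 + 5,-19 \right)}} = \sqrt{28590 + 3} = \sqrt{28593} = 9 \sqrt{353}$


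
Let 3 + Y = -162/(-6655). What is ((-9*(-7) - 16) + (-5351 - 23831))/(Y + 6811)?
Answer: -193893425/45307402 ≈ -4.2795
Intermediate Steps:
Y = -19803/6655 (Y = -3 - 162/(-6655) = -3 - 162*(-1/6655) = -3 + 162/6655 = -19803/6655 ≈ -2.9757)
((-9*(-7) - 16) + (-5351 - 23831))/(Y + 6811) = ((-9*(-7) - 16) + (-5351 - 23831))/(-19803/6655 + 6811) = ((63 - 16) - 29182)/(45307402/6655) = (47 - 29182)*(6655/45307402) = -29135*6655/45307402 = -193893425/45307402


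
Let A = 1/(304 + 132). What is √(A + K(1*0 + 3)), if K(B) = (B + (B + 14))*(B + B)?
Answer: √5702989/218 ≈ 10.955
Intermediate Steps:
K(B) = 2*B*(14 + 2*B) (K(B) = (B + (14 + B))*(2*B) = (14 + 2*B)*(2*B) = 2*B*(14 + 2*B))
A = 1/436 ≈ 0.0022936
√(A + K(1*0 + 3)) = √(1/436 + 4*(1*0 + 3)*(7 + (1*0 + 3))) = √(1/436 + 4*(0 + 3)*(7 + (0 + 3))) = √(1/436 + 4*3*(7 + 3)) = √(1/436 + 4*3*10) = √(1/436 + 120) = √(52321/436) = √5702989/218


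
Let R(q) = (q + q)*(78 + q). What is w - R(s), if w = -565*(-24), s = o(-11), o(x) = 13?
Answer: 11194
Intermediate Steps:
s = 13
w = 13560
R(q) = 2*q*(78 + q) (R(q) = (2*q)*(78 + q) = 2*q*(78 + q))
w - R(s) = 13560 - 2*13*(78 + 13) = 13560 - 2*13*91 = 13560 - 1*2366 = 13560 - 2366 = 11194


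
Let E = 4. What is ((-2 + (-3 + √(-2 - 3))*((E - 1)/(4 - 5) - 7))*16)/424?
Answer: 56/53 - 20*I*√5/53 ≈ 1.0566 - 0.8438*I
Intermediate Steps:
((-2 + (-3 + √(-2 - 3))*((E - 1)/(4 - 5) - 7))*16)/424 = ((-2 + (-3 + √(-2 - 3))*((4 - 1)/(4 - 5) - 7))*16)/424 = ((-2 + (-3 + √(-5))*(3/(-1) - 7))*16)*(1/424) = ((-2 + (-3 + I*√5)*(3*(-1) - 7))*16)*(1/424) = ((-2 + (-3 + I*√5)*(-3 - 7))*16)*(1/424) = ((-2 + (-3 + I*√5)*(-10))*16)*(1/424) = ((-2 + (30 - 10*I*√5))*16)*(1/424) = ((28 - 10*I*√5)*16)*(1/424) = (448 - 160*I*√5)*(1/424) = 56/53 - 20*I*√5/53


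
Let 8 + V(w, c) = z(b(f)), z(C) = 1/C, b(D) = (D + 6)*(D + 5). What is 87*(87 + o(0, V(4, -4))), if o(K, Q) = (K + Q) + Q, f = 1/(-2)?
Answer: 204073/33 ≈ 6184.0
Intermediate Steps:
f = -½ ≈ -0.50000
b(D) = (5 + D)*(6 + D) (b(D) = (6 + D)*(5 + D) = (5 + D)*(6 + D))
V(w, c) = -788/99 (V(w, c) = -8 + 1/(30 + (-½)² + 11*(-½)) = -8 + 1/(30 + ¼ - 11/2) = -8 + 1/(99/4) = -8 + 4/99 = -788/99)
o(K, Q) = K + 2*Q
87*(87 + o(0, V(4, -4))) = 87*(87 + (0 + 2*(-788/99))) = 87*(87 + (0 - 1576/99)) = 87*(87 - 1576/99) = 87*(7037/99) = 204073/33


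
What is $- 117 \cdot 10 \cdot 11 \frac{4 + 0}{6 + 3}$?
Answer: $-5720$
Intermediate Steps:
$- 117 \cdot 10 \cdot 11 \frac{4 + 0}{6 + 3} = - 117 \cdot 110 \cdot \frac{4}{9} = \left(-117\right) \frac{440}{9} = -5720$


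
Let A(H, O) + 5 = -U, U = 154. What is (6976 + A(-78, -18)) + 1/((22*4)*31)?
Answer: 18596777/2728 ≈ 6817.0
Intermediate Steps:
A(H, O) = -159 (A(H, O) = -5 - 1*154 = -5 - 154 = -159)
(6976 + A(-78, -18)) + 1/((22*4)*31) = (6976 - 159) + 1/((22*4)*31) = 6817 + 1/(88*31) = 6817 + 1/2728 = 18596777/2728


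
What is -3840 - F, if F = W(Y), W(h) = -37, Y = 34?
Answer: -3803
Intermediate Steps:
F = -37
-3840 - F = -3840 - 1*(-37) = -3840 + 37 = -3803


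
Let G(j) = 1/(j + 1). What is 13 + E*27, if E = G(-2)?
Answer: -14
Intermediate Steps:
G(j) = 1/(1 + j)
E = -1 (E = 1/(1 - 2) = 1/(-1) = -1)
13 + E*27 = 13 - 1*27 = 13 - 27 = -14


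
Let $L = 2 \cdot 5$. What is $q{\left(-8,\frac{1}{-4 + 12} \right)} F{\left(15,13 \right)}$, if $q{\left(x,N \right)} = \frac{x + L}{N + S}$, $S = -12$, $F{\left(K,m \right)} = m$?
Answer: $- \frac{208}{95} \approx -2.1895$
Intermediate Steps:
$L = 10$
$q{\left(x,N \right)} = \frac{10 + x}{-12 + N}$ ($q{\left(x,N \right)} = \frac{x + 10}{N - 12} = \frac{10 + x}{-12 + N}$)
$q{\left(-8,\frac{1}{-4 + 12} \right)} F{\left(15,13 \right)} = \frac{10 - 8}{-12 + \frac{1}{-4 + 12}} \cdot 13 = \frac{1}{-12 + \frac{1}{8}} \cdot 2 \cdot 13 = \frac{1}{- \frac{95}{8}} \cdot 2 \cdot 13 = \left(- \frac{8}{95}\right) 2 \cdot 13 = \left(- \frac{16}{95}\right) 13 = - \frac{208}{95}$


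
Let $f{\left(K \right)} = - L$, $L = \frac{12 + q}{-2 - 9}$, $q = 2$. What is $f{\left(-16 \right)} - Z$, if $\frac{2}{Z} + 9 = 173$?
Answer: $\frac{1137}{902} \approx 1.2605$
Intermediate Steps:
$Z = \frac{1}{82}$ ($Z = \frac{2}{-9 + 173} = \frac{2}{164} = 2 \cdot \frac{1}{164} = \frac{1}{82} \approx 0.012195$)
$L = - \frac{14}{11}$ ($L = \frac{12 + 2}{-2 - 9} = \frac{14}{-11} = 14 \left(- \frac{1}{11}\right) = - \frac{14}{11} \approx -1.2727$)
$f{\left(K \right)} = \frac{14}{11}$ ($f{\left(K \right)} = \left(-1\right) \left(- \frac{14}{11}\right) = \frac{14}{11}$)
$f{\left(-16 \right)} - Z = \frac{14}{11} - \frac{1}{82} = \frac{1137}{902}$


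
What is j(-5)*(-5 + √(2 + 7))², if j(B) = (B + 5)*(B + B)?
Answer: 0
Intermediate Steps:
j(B) = 2*B*(5 + B) (j(B) = (5 + B)*(2*B) = 2*B*(5 + B))
j(-5)*(-5 + √(2 + 7))² = (2*(-5)*(5 - 5))*(-5 + √(2 + 7))² = (2*(-5)*0)*(-5 + √9)² = 0*(-5 + 3)² = 0*(-2)² = 0*4 = 0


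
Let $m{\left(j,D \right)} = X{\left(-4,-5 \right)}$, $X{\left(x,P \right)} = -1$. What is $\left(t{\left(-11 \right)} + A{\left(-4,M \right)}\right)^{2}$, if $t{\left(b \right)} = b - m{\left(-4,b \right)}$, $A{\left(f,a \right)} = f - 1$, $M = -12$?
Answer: $225$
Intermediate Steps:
$A{\left(f,a \right)} = -1 + f$ ($A{\left(f,a \right)} = f - 1 = -1 + f$)
$m{\left(j,D \right)} = -1$
$t{\left(b \right)} = 1 + b$ ($t{\left(b \right)} = b - -1 = b + 1 = 1 + b$)
$\left(t{\left(-11 \right)} + A{\left(-4,M \right)}\right)^{2} = \left(\left(1 - 11\right) - 5\right)^{2} = \left(-10 - 5\right)^{2} = \left(-15\right)^{2} = 225$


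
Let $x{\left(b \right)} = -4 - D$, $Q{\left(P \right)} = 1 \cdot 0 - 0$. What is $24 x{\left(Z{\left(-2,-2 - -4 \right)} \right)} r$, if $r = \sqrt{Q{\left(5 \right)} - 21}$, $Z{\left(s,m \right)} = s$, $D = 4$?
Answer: $- 192 i \sqrt{21} \approx - 879.85 i$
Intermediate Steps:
$Q{\left(P \right)} = 0$ ($Q{\left(P \right)} = 0 + 0 = 0$)
$r = i \sqrt{21}$ ($r = \sqrt{0 - 21} = \sqrt{-21} = i \sqrt{21} \approx 4.5826 i$)
$x{\left(b \right)} = -8$ ($x{\left(b \right)} = -4 - 4 = -8$)
$24 x{\left(Z{\left(-2,-2 - -4 \right)} \right)} r = 24 \left(-8\right) i \sqrt{21} = - 192 i \sqrt{21}$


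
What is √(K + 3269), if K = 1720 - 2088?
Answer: √2901 ≈ 53.861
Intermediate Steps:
K = -368
√(K + 3269) = √(-368 + 3269) = √2901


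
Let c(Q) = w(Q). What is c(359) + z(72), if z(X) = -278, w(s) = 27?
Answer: -251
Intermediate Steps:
c(Q) = 27
c(359) + z(72) = 27 - 278 = -251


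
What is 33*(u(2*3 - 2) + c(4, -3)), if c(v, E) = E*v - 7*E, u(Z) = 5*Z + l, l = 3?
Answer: 1056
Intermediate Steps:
u(Z) = 3 + 5*Z (u(Z) = 5*Z + 3 = 3 + 5*Z)
c(v, E) = -7*E + E*v
33*(u(2*3 - 2) + c(4, -3)) = 33*((3 + 5*(2*3 - 2)) - 3*(-7 + 4)) = 33*((3 + 5*(6 - 2)) - 3*(-3)) = 33*((3 + 5*4) + 9) = 33*((3 + 20) + 9) = 33*(23 + 9) = 33*32 = 1056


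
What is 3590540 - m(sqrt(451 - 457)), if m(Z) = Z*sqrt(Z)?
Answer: 3590540 - 6**(3/4)*I**(3/2) ≈ 3.5905e+6 - 2.7108*I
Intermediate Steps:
m(Z) = Z**(3/2)
3590540 - m(sqrt(451 - 457)) = 3590540 - (sqrt(451 - 457))**(3/2) = 3590540 - (sqrt(-6))**(3/2) = 3590540 - (I*sqrt(6))**(3/2) = 3590540 - 6**(3/4)*I**(3/2)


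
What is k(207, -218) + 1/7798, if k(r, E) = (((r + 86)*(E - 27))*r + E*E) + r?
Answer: -115502135671/7798 ≈ -1.4812e+7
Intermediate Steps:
k(r, E) = r + E² + r*(-27 + E)*(86 + r) (k(r, E) = (((86 + r)*(-27 + E))*r + E²) + r = (((-27 + E)*(86 + r))*r + E²) + r = (r*(-27 + E)*(86 + r) + E²) + r = (E² + r*(-27 + E)*(86 + r)) + r = r + E² + r*(-27 + E)*(86 + r))
k(207, -218) + 1/7798 = ((-218)² - 2321*207 - 27*207² - 218*207² + 86*(-218)*207) + 1/7798 = (47524 - 480447 - 27*42849 - 218*42849 - 3880836) + 1/7798 = (47524 - 480447 - 1156923 - 9341082 - 3880836) + 1/7798 = -14811764 + 1/7798 = -115502135671/7798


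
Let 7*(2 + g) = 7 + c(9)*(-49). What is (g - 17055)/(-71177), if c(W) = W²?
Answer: 17623/71177 ≈ 0.24759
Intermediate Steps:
g = -568 (g = -2 + (7 + 9²*(-49))/7 = -2 + (7 + 81*(-49))/7 = -2 + (7 - 3969)/7 = -2 + (⅐)*(-3962) = -2 - 566 = -568)
(g - 17055)/(-71177) = (-568 - 17055)/(-71177) = -17623*(-1/71177) = 17623/71177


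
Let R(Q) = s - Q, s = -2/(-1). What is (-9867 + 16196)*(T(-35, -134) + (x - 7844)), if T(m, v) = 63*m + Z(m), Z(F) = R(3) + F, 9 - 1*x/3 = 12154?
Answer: -294425080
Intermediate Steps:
x = -36435 (x = 27 - 3*12154 = 27 - 36462 = -36435)
s = 2 (s = -2*(-1) = 2)
R(Q) = 2 - Q
Z(F) = -1 + F (Z(F) = (2 - 1*3) + F = (2 - 3) + F = -1 + F)
T(m, v) = -1 + 64*m (T(m, v) = 63*m + (-1 + m) = -1 + 64*m)
(-9867 + 16196)*(T(-35, -134) + (x - 7844)) = (-9867 + 16196)*((-1 + 64*(-35)) + (-36435 - 7844)) = 6329*((-1 - 2240) - 44279) = 6329*(-2241 - 44279) = 6329*(-46520) = -294425080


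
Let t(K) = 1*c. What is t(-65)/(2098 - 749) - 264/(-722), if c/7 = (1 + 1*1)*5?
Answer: 10702/25631 ≈ 0.41754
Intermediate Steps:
c = 70 (c = 7*((1 + 1*1)*5) = 7*((1 + 1)*5) = 7*(2*5) = 7*10 = 70)
t(K) = 70 (t(K) = 1*70 = 70)
t(-65)/(2098 - 749) - 264/(-722) = 70/(2098 - 749) - 264/(-722) = 70/1349 - 264*(-1/722) = 70*(1/1349) + 132/361 = 70/1349 + 132/361 = 10702/25631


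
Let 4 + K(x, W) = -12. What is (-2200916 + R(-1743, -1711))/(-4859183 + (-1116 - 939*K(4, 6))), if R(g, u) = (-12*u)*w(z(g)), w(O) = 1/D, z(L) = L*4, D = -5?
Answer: 11025112/24226375 ≈ 0.45509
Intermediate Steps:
K(x, W) = -16 (K(x, W) = -4 - 12 = -16)
z(L) = 4*L
w(O) = -⅕ (w(O) = 1/(-5) = -⅕)
R(g, u) = 12*u/5 (R(g, u) = -12*u*(-⅕) = 12*u/5)
(-2200916 + R(-1743, -1711))/(-4859183 + (-1116 - 939*K(4, 6))) = (-2200916 + (12/5)*(-1711))/(-4859183 + (-1116 - 939*(-16))) = (-2200916 - 20532/5)/(-4859183 + (-1116 + 15024)) = -11025112/(5*(-4859183 + 13908)) = -11025112/5/(-4845275) = -11025112/5*(-1/4845275) = 11025112/24226375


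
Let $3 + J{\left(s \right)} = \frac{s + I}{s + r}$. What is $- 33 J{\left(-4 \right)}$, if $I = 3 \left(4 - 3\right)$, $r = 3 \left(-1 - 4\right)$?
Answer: $\frac{1848}{19} \approx 97.263$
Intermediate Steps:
$r = -15$ ($r = 3 \left(-5\right) = -15$)
$I = 3$ ($I = 3 \cdot 1 = 3$)
$J{\left(s \right)} = -3 + \frac{3 + s}{-15 + s}$ ($J{\left(s \right)} = -3 + \frac{s + 3}{s - 15} = -3 + \frac{3 + s}{-15 + s}$)
$- 33 J{\left(-4 \right)} = - 33 \frac{2 \left(24 - -4\right)}{-15 - 4} = - 33 \frac{2 \left(24 + 4\right)}{-19} = - 33 \cdot 2 \left(- \frac{1}{19}\right) 28 = \left(-33\right) \left(- \frac{56}{19}\right) = \frac{1848}{19}$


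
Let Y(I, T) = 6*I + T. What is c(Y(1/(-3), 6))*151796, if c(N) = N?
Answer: 607184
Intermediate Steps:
Y(I, T) = T + 6*I
c(Y(1/(-3), 6))*151796 = (6 + 6/(-3))*151796 = (6 + 6*(-1/3))*151796 = (6 - 2)*151796 = 4*151796 = 607184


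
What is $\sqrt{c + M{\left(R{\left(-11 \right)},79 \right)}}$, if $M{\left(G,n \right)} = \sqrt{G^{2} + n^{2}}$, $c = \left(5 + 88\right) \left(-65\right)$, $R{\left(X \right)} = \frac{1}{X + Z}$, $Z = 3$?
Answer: $\frac{\sqrt{-96720 + 10 \sqrt{15977}}}{4} \approx 77.24 i$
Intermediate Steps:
$R{\left(X \right)} = \frac{1}{3 + X}$ ($R{\left(X \right)} = \frac{1}{X + 3} = \frac{1}{3 + X}$)
$c = -6045$ ($c = 93 \left(-65\right) = -6045$)
$\sqrt{c + M{\left(R{\left(-11 \right)},79 \right)}} = \sqrt{-6045 + \sqrt{\left(\frac{1}{3 - 11}\right)^{2} + 79^{2}}} = \sqrt{-6045 + \sqrt{\left(\frac{1}{-8}\right)^{2} + 6241}} = \sqrt{-6045 + \sqrt{\left(- \frac{1}{8}\right)^{2} + 6241}} = \sqrt{-6045 + \sqrt{\frac{1}{64} + 6241}} = \sqrt{-6045 + \sqrt{\frac{399425}{64}}} = \sqrt{-6045 + \frac{5 \sqrt{15977}}{8}}$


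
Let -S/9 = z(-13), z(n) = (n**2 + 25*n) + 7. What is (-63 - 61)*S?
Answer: -166284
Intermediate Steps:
z(n) = 7 + n**2 + 25*n
S = 1341 (S = -9*(7 + (-13)**2 + 25*(-13)) = -9*(7 + 169 - 325) = -9*(-149) = 1341)
(-63 - 61)*S = (-63 - 61)*1341 = -124*1341 = -166284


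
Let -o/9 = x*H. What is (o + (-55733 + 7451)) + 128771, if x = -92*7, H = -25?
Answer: -64411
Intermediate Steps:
x = -644
o = -144900 (o = -(-5796)*(-25) = -9*16100 = -144900)
(o + (-55733 + 7451)) + 128771 = (-144900 + (-55733 + 7451)) + 128771 = (-144900 - 48282) + 128771 = -193182 + 128771 = -64411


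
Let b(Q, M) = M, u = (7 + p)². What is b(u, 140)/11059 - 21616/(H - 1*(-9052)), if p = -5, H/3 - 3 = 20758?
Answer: -229064444/788893765 ≈ -0.29036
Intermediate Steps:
H = 62283 (H = 9 + 3*20758 = 9 + 62274 = 62283)
u = 4 (u = (7 - 5)² = 2² = 4)
b(u, 140)/11059 - 21616/(H - 1*(-9052)) = 140/11059 - 21616/(62283 - 1*(-9052)) = 140*(1/11059) - 21616/(62283 + 9052) = 140/11059 - 21616/71335 = -229064444/788893765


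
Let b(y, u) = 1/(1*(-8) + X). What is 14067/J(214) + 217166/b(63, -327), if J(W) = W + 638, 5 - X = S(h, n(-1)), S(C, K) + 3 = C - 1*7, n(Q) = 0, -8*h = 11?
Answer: 129133505/71 ≈ 1.8188e+6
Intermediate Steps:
h = -11/8 (h = -⅛*11 = -11/8 ≈ -1.3750)
S(C, K) = -10 + C (S(C, K) = -3 + (C - 1*7) = -3 + (C - 7) = -3 + (-7 + C) = -10 + C)
X = 131/8 (X = 5 - (-10 - 11/8) = 5 - 1*(-91/8) = 5 + 91/8 = 131/8 ≈ 16.375)
b(y, u) = 8/67 (b(y, u) = 1/(1*(-8) + 131/8) = 1/(-8 + 131/8) = 1/(67/8) = 8/67)
J(W) = 638 + W
14067/J(214) + 217166/b(63, -327) = 14067/(638 + 214) + 217166/(8/67) = 14067/852 + 217166*(67/8) = 14067*(1/852) + 7275061/4 = 4689/284 + 7275061/4 = 129133505/71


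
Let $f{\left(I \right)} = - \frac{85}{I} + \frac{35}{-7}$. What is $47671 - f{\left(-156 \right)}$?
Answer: $\frac{7437371}{156} \approx 47675.0$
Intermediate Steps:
$f{\left(I \right)} = -5 - \frac{85}{I}$ ($f{\left(I \right)} = - \frac{85}{I} + 35 \left(- \frac{1}{7}\right) = - \frac{85}{I} - 5 = -5 - \frac{85}{I}$)
$47671 - f{\left(-156 \right)} = 47671 - \left(-5 - \frac{85}{-156}\right) = 47671 - \left(-5 - - \frac{85}{156}\right) = 47671 - \left(-5 + \frac{85}{156}\right) = 47671 - - \frac{695}{156} = 47671 + \frac{695}{156} = \frac{7437371}{156}$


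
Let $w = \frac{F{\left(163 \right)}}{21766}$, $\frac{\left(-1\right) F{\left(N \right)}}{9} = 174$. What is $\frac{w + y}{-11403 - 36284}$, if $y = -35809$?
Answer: $\frac{389710130}{518977621} \approx 0.75092$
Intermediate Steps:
$F{\left(N \right)} = -1566$ ($F{\left(N \right)} = \left(-9\right) 174 = -1566$)
$w = - \frac{783}{10883}$ ($w = - \frac{1566}{21766} = \left(-1566\right) \frac{1}{21766} = - \frac{783}{10883} \approx -0.071947$)
$\frac{w + y}{-11403 - 36284} = \frac{- \frac{783}{10883} - 35809}{-11403 - 36284} = - \frac{389710130}{10883 \left(-47687\right)} = \left(- \frac{389710130}{10883}\right) \left(- \frac{1}{47687}\right) = \frac{389710130}{518977621}$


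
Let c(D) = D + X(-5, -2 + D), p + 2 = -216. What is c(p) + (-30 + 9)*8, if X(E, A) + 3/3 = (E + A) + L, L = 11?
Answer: -601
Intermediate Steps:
p = -218 (p = -2 - 216 = -218)
X(E, A) = 10 + A + E (X(E, A) = -1 + ((E + A) + 11) = -1 + ((A + E) + 11) = -1 + (11 + A + E) = 10 + A + E)
c(D) = 3 + 2*D (c(D) = D + (10 + (-2 + D) - 5) = D + (3 + D) = 3 + 2*D)
c(p) + (-30 + 9)*8 = (3 + 2*(-218)) + (-30 + 9)*8 = (3 - 436) - 21*8 = -433 - 168 = -601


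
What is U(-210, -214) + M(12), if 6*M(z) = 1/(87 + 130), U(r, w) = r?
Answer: -273419/1302 ≈ -210.00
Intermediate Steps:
M(z) = 1/1302 (M(z) = 1/(6*(87 + 130)) = (⅙)/217 = (⅙)*(1/217) = 1/1302)
U(-210, -214) + M(12) = -210 + 1/1302 = -273419/1302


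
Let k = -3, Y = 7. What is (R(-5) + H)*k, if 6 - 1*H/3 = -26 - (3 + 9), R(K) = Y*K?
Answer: -291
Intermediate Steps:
R(K) = 7*K
H = 132 (H = 18 - 3*(-26 - (3 + 9)) = 18 - 3*(-26 - 1*12) = 18 - 3*(-26 - 12) = 18 - 3*(-38) = 18 + 114 = 132)
(R(-5) + H)*k = (7*(-5) + 132)*(-3) = (-35 + 132)*(-3) = 97*(-3) = -291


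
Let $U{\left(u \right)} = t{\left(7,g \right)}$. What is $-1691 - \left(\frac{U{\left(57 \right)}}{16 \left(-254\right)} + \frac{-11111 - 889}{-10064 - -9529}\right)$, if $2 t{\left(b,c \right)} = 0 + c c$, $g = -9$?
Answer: $- \frac{1490154469}{869696} \approx -1713.4$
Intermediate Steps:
$t{\left(b,c \right)} = \frac{c^{2}}{2}$ ($t{\left(b,c \right)} = \frac{0 + c c}{2} = \frac{0 + c^{2}}{2} = \frac{c^{2}}{2}$)
$U{\left(u \right)} = \frac{81}{2}$ ($U{\left(u \right)} = \frac{\left(-9\right)^{2}}{2} = \frac{1}{2} \cdot 81 = \frac{81}{2}$)
$-1691 - \left(\frac{U{\left(57 \right)}}{16 \left(-254\right)} + \frac{-11111 - 889}{-10064 - -9529}\right) = -1691 - \left(\frac{81}{2 \cdot 16 \left(-254\right)} + \frac{-11111 - 889}{-10064 - -9529}\right) = -1691 - \left(\frac{81}{2 \left(-4064\right)} + \frac{-11111 - 889}{-10064 + 9529}\right) = -1691 - \left(\frac{81}{2} \left(- \frac{1}{4064}\right) - \frac{12000}{-535}\right) = -1691 - \left(- \frac{81}{8128} - - \frac{2400}{107}\right) = -1691 - \left(- \frac{81}{8128} + \frac{2400}{107}\right) = -1691 - \frac{19498533}{869696} = - \frac{1490154469}{869696}$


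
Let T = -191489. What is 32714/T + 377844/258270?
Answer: 10650654156/8242644005 ≈ 1.2921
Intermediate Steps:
32714/T + 377844/258270 = 32714/(-191489) + 377844/258270 = 32714*(-1/191489) + 377844*(1/258270) = -32714/191489 + 62974/43045 = 10650654156/8242644005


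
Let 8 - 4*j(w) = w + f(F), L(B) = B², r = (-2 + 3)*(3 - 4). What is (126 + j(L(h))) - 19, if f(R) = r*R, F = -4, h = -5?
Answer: 407/4 ≈ 101.75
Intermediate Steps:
r = -1 (r = 1*(-1) = -1)
f(R) = -R
j(w) = 1 - w/4 (j(w) = 2 - (w - 1*(-4))/4 = 2 - (w + 4)/4 = 2 - (4 + w)/4 = 2 + (-1 - w/4) = 1 - w/4)
(126 + j(L(h))) - 19 = (126 + (1 - ¼*(-5)²)) - 19 = (126 + (1 - ¼*25)) - 19 = (126 + (1 - 25/4)) - 19 = (126 - 21/4) - 19 = 483/4 - 19 = 407/4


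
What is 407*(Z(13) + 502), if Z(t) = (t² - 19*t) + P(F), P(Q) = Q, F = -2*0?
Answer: 172568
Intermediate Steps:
F = 0
Z(t) = t² - 19*t (Z(t) = (t² - 19*t) + 0 = t² - 19*t)
407*(Z(13) + 502) = 407*(13*(-19 + 13) + 502) = 407*(13*(-6) + 502) = 407*(-78 + 502) = 407*424 = 172568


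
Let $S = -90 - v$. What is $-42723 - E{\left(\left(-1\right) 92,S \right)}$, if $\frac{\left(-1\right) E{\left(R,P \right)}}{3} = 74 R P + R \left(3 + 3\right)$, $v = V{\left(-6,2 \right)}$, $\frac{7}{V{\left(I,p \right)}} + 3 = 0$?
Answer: $1746125$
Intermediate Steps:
$V{\left(I,p \right)} = - \frac{7}{3}$ ($V{\left(I,p \right)} = \frac{7}{-3 + 0} = \frac{7}{-3} = 7 \left(- \frac{1}{3}\right) = - \frac{7}{3}$)
$v = - \frac{7}{3} \approx -2.3333$
$S = - \frac{263}{3}$ ($S = -90 - - \frac{7}{3} = -90 + \frac{7}{3} = - \frac{263}{3} \approx -87.667$)
$E{\left(R,P \right)} = - 18 R - 222 P R$ ($E{\left(R,P \right)} = - 3 \left(74 R P + R \left(3 + 3\right)\right) = - 3 \left(74 P R + R 6\right) = - 3 \left(74 P R + 6 R\right) = - 3 \left(6 R + 74 P R\right) = - 18 R - 222 P R$)
$-42723 - E{\left(\left(-1\right) 92,S \right)} = -42723 - - 6 \left(\left(-1\right) 92\right) \left(3 + 37 \left(- \frac{263}{3}\right)\right) = -42723 - \left(-6\right) \left(-92\right) \left(3 - \frac{9731}{3}\right) = -42723 - \left(-6\right) \left(-92\right) \left(- \frac{9722}{3}\right) = -42723 - -1788848 = -42723 + 1788848 = 1746125$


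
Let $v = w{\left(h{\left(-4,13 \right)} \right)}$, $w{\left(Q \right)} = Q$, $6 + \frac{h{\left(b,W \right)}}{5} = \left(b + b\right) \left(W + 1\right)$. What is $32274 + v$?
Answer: $31684$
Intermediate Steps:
$h{\left(b,W \right)} = -30 + 10 b \left(1 + W\right)$ ($h{\left(b,W \right)} = -30 + 5 \left(b + b\right) \left(W + 1\right) = -30 + 5 \cdot 2 b \left(1 + W\right) = -30 + 10 b \left(1 + W\right)$)
$v = -590$ ($v = -30 + 10 \left(-4\right) + 10 \cdot 13 \left(-4\right) = -30 - 40 - 520 = -590$)
$32274 + v = 32274 - 590 = 31684$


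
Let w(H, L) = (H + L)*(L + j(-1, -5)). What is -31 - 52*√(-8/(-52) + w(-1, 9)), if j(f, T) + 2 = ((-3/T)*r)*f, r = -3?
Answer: -31 - 4*√298090/5 ≈ -467.78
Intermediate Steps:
j(f, T) = -2 + 9*f/T (j(f, T) = -2 + (-3/T*(-3))*f = -2 + (9/T)*f = -2 + 9*f/T)
w(H, L) = (-⅕ + L)*(H + L) (w(H, L) = (H + L)*(L + (-2 + 9*(-1)/(-5))) = (H + L)*(L + (-2 + 9*(-1)*(-⅕))) = (H + L)*(L + (-2 + 9/5)) = (H + L)*(L - ⅕) = (H + L)*(-⅕ + L) = (-⅕ + L)*(H + L))
-31 - 52*√(-8/(-52) + w(-1, 9)) = -31 - 52*√(-8/(-52) + (9² - ⅕*(-1) - ⅕*9 - 1*9)) = -31 - 52*√(-8*(-1/52) + (81 + ⅕ - 9/5 - 9)) = -31 - 52*√(2/13 + 352/5) = -31 - 4*√298090/5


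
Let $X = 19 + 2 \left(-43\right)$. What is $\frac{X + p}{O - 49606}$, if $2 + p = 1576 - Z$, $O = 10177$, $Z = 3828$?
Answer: $\frac{2321}{39429} \approx 0.058865$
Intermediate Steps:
$X = -67$ ($X = 19 - 86 = -67$)
$p = -2254$ ($p = -2 + \left(1576 - 3828\right) = -2 - 2252 = -2254$)
$\frac{X + p}{O - 49606} = \frac{-67 - 2254}{10177 - 49606} = - \frac{2321}{-39429} = \left(-2321\right) \left(- \frac{1}{39429}\right) = \frac{2321}{39429}$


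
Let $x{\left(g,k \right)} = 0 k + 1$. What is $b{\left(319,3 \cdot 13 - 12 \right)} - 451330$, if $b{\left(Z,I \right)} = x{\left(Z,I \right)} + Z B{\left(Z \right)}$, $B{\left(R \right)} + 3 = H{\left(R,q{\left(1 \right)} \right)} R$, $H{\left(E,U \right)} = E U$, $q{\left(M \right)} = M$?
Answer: $32009473$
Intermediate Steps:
$x{\left(g,k \right)} = 1$ ($x{\left(g,k \right)} = 0 + 1 = 1$)
$B{\left(R \right)} = -3 + R^{2}$ ($B{\left(R \right)} = -3 + R 1 R = -3 + R R = -3 + R^{2}$)
$b{\left(Z,I \right)} = 1 + Z \left(-3 + Z^{2}\right)$
$b{\left(319,3 \cdot 13 - 12 \right)} - 451330 = \left(1 + 319 \left(-3 + 319^{2}\right)\right) - 451330 = \left(1 + 319 \left(-3 + 101761\right)\right) - 451330 = \left(1 + 319 \cdot 101758\right) - 451330 = \left(1 + 32460802\right) - 451330 = 32460803 - 451330 = 32009473$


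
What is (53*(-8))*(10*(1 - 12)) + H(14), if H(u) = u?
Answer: 46654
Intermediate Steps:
(53*(-8))*(10*(1 - 12)) + H(14) = (53*(-8))*(10*(1 - 12)) + 14 = -4240*(-11) + 14 = -424*(-110) + 14 = 46640 + 14 = 46654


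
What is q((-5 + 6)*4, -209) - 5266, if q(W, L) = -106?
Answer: -5372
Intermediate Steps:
q((-5 + 6)*4, -209) - 5266 = -106 - 5266 = -5372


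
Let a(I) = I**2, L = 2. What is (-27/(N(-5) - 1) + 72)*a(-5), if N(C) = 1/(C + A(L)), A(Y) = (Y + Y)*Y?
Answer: 5625/2 ≈ 2812.5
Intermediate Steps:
A(Y) = 2*Y**2 (A(Y) = (2*Y)*Y = 2*Y**2)
N(C) = 1/(8 + C) (N(C) = 1/(C + 2*2**2) = 1/(C + 2*4) = 1/(C + 8) = 1/(8 + C))
(-27/(N(-5) - 1) + 72)*a(-5) = (-27/(1/(8 - 5) - 1) + 72)*(-5)**2 = (-27/(1/3 - 1) + 72)*25 = (-27/(-2/3) + 72)*25 = (-3/2*(-27) + 72)*25 = (81/2 + 72)*25 = (225/2)*25 = 5625/2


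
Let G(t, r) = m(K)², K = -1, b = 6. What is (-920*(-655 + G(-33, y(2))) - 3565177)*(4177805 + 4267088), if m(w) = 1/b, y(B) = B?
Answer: -225169754248739/9 ≈ -2.5019e+13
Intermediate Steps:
m(w) = ⅙ (m(w) = 1/6 = ⅙)
G(t, r) = 1/36 (G(t, r) = (⅙)² = 1/36)
(-920*(-655 + G(-33, y(2))) - 3565177)*(4177805 + 4267088) = (-920*(-655 + 1/36) - 3565177)*(4177805 + 4267088) = (-920*(-23579/36) - 3565177)*8444893 = (5423170/9 - 3565177)*8444893 = -26663423/9*8444893 = -225169754248739/9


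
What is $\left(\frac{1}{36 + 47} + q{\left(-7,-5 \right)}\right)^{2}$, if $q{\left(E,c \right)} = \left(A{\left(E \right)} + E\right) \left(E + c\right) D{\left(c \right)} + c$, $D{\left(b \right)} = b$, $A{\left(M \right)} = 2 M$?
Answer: $\frac{11023740036}{6889} \approx 1.6002 \cdot 10^{6}$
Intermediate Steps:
$q{\left(E,c \right)} = c + 3 E c \left(E + c\right)$ ($q{\left(E,c \right)} = \left(2 E + E\right) \left(E + c\right) c + c = 3 E \left(E + c\right) c + c = 3 E c \left(E + c\right) + c = c + 3 E c \left(E + c\right)$)
$\left(\frac{1}{36 + 47} + q{\left(-7,-5 \right)}\right)^{2} = \left(\frac{1}{36 + 47} - 5 \left(1 + 3 \left(-7\right)^{2} + 3 \left(-7\right) \left(-5\right)\right)\right)^{2} = \left(\frac{1}{83} - 5 \left(1 + 3 \cdot 49 + 105\right)\right)^{2} = \left(\frac{1}{83} - 5 \left(1 + 147 + 105\right)\right)^{2} = \left(\frac{1}{83} - 1265\right)^{2} = \left(- \frac{104994}{83}\right)^{2} = \frac{11023740036}{6889}$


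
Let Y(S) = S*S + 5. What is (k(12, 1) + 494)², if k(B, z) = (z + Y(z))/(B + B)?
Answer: 140730769/576 ≈ 2.4432e+5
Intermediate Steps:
Y(S) = 5 + S² (Y(S) = S² + 5 = 5 + S²)
k(B, z) = (5 + z + z²)/(2*B) (k(B, z) = (z + (5 + z²))/(B + B) = (5 + z + z²)/((2*B)) = (5 + z + z²)*(1/(2*B)) = (5 + z + z²)/(2*B))
(k(12, 1) + 494)² = ((½)*(5 + 1 + 1²)/12 + 494)² = ((½)*(1/12)*(5 + 1 + 1) + 494)² = ((½)*(1/12)*7 + 494)² = (7/24 + 494)² = (11863/24)² = 140730769/576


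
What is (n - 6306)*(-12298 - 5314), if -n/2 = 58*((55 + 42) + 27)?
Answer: 364392280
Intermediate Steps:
n = -14384 (n = -116*((55 + 42) + 27) = -116*(97 + 27) = -116*124 = -2*7192 = -14384)
(n - 6306)*(-12298 - 5314) = (-14384 - 6306)*(-12298 - 5314) = -20690*(-17612) = 364392280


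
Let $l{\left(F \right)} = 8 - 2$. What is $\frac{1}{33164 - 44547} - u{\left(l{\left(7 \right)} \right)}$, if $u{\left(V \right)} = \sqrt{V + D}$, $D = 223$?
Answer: $- \frac{1}{11383} - \sqrt{229} \approx -15.133$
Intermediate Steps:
$l{\left(F \right)} = 6$
$u{\left(V \right)} = \sqrt{223 + V}$ ($u{\left(V \right)} = \sqrt{V + 223} = \sqrt{223 + V}$)
$\frac{1}{33164 - 44547} - u{\left(l{\left(7 \right)} \right)} = \frac{1}{33164 - 44547} - \sqrt{223 + 6} = \frac{1}{-11383} - \sqrt{229} = - \frac{1}{11383} - \sqrt{229}$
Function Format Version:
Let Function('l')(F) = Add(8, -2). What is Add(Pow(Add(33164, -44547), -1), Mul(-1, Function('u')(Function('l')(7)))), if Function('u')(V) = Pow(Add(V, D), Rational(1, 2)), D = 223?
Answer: Add(Rational(-1, 11383), Mul(-1, Pow(229, Rational(1, 2)))) ≈ -15.133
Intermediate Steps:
Function('l')(F) = 6
Function('u')(V) = Pow(Add(223, V), Rational(1, 2)) (Function('u')(V) = Pow(Add(V, 223), Rational(1, 2)) = Pow(Add(223, V), Rational(1, 2)))
Add(Pow(Add(33164, -44547), -1), Mul(-1, Function('u')(Function('l')(7)))) = Add(Pow(Add(33164, -44547), -1), Mul(-1, Pow(Add(223, 6), Rational(1, 2)))) = Add(Pow(-11383, -1), Mul(-1, Pow(229, Rational(1, 2)))) = Add(Rational(-1, 11383), Mul(-1, Pow(229, Rational(1, 2))))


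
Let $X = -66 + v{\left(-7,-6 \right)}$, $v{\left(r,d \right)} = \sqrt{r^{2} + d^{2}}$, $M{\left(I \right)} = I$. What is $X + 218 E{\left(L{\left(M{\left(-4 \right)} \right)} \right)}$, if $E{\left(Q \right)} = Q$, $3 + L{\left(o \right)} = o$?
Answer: $-1592 + \sqrt{85} \approx -1582.8$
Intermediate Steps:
$L{\left(o \right)} = -3 + o$
$v{\left(r,d \right)} = \sqrt{d^{2} + r^{2}}$
$X = -66 + \sqrt{85}$ ($X = -66 + \sqrt{\left(-6\right)^{2} + \left(-7\right)^{2}} = -66 + \sqrt{36 + 49} = -66 + \sqrt{85} \approx -56.78$)
$X + 218 E{\left(L{\left(M{\left(-4 \right)} \right)} \right)} = \left(-66 + \sqrt{85}\right) + 218 \left(-3 - 4\right) = \left(-66 + \sqrt{85}\right) + 218 \left(-7\right) = \left(-66 + \sqrt{85}\right) - 1526 = -1592 + \sqrt{85}$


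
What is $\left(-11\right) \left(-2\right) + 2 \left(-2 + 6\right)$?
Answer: $30$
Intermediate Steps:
$\left(-11\right) \left(-2\right) + 2 \left(-2 + 6\right) = 22 + 2 \cdot 4 = 22 + 8 = 30$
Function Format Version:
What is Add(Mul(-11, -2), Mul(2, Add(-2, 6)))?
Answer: 30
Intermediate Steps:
Add(Mul(-11, -2), Mul(2, Add(-2, 6))) = Add(22, Mul(2, 4)) = Add(22, 8) = 30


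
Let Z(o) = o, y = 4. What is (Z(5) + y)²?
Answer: 81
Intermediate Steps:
(Z(5) + y)² = (5 + 4)² = 9² = 81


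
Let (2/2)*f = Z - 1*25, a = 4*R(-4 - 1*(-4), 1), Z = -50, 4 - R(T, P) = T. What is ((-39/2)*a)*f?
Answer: 23400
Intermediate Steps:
R(T, P) = 4 - T
a = 16 (a = 4*(4 - (-4 - 1*(-4))) = 4*(4 - (-4 + 4)) = 4*(4 - 1*0) = 4*(4 + 0) = 4*4 = 16)
f = -75 (f = -50 - 1*25 = -50 - 25 = -75)
((-39/2)*a)*f = (-39/2*16)*(-75) = (-39*½*16)*(-75) = -39/2*16*(-75) = -312*(-75) = 23400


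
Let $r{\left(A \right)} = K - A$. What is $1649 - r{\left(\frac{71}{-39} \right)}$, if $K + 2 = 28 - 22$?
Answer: $\frac{64084}{39} \approx 1643.2$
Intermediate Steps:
$K = 4$ ($K = -2 + \left(28 - 22\right) = -2 + 6 = 4$)
$r{\left(A \right)} = 4 - A$
$1649 - r{\left(\frac{71}{-39} \right)} = 1649 - \left(4 - \frac{71}{-39}\right) = 1649 - \left(4 - 71 \left(- \frac{1}{39}\right)\right) = 1649 - \left(4 - - \frac{71}{39}\right) = 1649 - \left(4 + \frac{71}{39}\right) = 1649 - \frac{227}{39} = \frac{64084}{39}$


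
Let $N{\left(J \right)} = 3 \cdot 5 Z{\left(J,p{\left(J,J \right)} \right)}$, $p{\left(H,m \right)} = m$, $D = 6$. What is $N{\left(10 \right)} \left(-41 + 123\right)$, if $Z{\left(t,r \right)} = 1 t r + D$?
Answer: $130380$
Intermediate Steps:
$Z{\left(t,r \right)} = 6 + r t$ ($Z{\left(t,r \right)} = 1 t r + 6 = t r + 6 = r t + 6 = 6 + r t$)
$N{\left(J \right)} = 90 + 15 J^{2}$ ($N{\left(J \right)} = 3 \cdot 5 \left(6 + J J\right) = 15 \left(6 + J^{2}\right) = 90 + 15 J^{2}$)
$N{\left(10 \right)} \left(-41 + 123\right) = \left(90 + 15 \cdot 10^{2}\right) \left(-41 + 123\right) = \left(90 + 15 \cdot 100\right) 82 = \left(90 + 1500\right) 82 = 1590 \cdot 82 = 130380$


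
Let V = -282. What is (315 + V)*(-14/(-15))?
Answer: 154/5 ≈ 30.800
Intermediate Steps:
(315 + V)*(-14/(-15)) = (315 - 282)*(-14/(-15)) = 33*(-14*(-1/15)) = 33*(14/15) = 154/5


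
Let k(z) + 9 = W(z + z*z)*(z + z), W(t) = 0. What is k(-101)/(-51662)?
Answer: 9/51662 ≈ 0.00017421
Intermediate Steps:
k(z) = -9 (k(z) = -9 + 0*(z + z) = -9 + 0*(2*z) = -9 + 0 = -9)
k(-101)/(-51662) = -9/(-51662) = -9*(-1/51662) = 9/51662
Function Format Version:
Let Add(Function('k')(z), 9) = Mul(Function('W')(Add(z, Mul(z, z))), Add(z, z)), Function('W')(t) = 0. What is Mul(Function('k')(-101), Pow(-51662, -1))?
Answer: Rational(9, 51662) ≈ 0.00017421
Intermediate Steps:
Function('k')(z) = -9 (Function('k')(z) = Add(-9, Mul(0, Add(z, z))) = Add(-9, Mul(0, Mul(2, z))) = Add(-9, 0) = -9)
Mul(Function('k')(-101), Pow(-51662, -1)) = Mul(-9, Pow(-51662, -1)) = Mul(-9, Rational(-1, 51662)) = Rational(9, 51662)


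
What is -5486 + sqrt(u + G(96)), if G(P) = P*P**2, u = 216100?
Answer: -5486 + 2*sqrt(275209) ≈ -4436.8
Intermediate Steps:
G(P) = P**3
-5486 + sqrt(u + G(96)) = -5486 + sqrt(216100 + 96**3) = -5486 + sqrt(216100 + 884736) = -5486 + sqrt(1100836) = -5486 + 2*sqrt(275209)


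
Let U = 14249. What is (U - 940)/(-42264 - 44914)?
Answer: -13309/87178 ≈ -0.15266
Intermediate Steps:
(U - 940)/(-42264 - 44914) = (14249 - 940)/(-42264 - 44914) = 13309/(-87178) = 13309*(-1/87178) = -13309/87178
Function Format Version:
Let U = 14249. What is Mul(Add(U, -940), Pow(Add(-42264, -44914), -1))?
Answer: Rational(-13309, 87178) ≈ -0.15266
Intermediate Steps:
Mul(Add(U, -940), Pow(Add(-42264, -44914), -1)) = Mul(Add(14249, -940), Pow(Add(-42264, -44914), -1)) = Mul(13309, Pow(-87178, -1)) = Mul(13309, Rational(-1, 87178)) = Rational(-13309, 87178)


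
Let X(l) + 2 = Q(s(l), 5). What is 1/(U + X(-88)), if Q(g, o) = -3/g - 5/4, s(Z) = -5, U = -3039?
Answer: -20/60833 ≈ -0.00032877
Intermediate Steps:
Q(g, o) = -5/4 - 3/g (Q(g, o) = -3/g - 5*1/4 = -3/g - 5/4 = -5/4 - 3/g)
X(l) = -53/20 (X(l) = -2 + (-5/4 - 3/(-5)) = -2 + (-5/4 - 3*(-1/5)) = -2 + (-5/4 + 3/5) = -2 - 13/20 = -53/20)
1/(U + X(-88)) = 1/(-3039 - 53/20) = 1/(-60833/20) = -20/60833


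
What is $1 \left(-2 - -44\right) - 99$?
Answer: $-57$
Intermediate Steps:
$1 \left(-2 - -44\right) - 99 = 1 \left(-2 + 44\right) - 99 = 1 \cdot 42 - 99 = 42 - 99 = -57$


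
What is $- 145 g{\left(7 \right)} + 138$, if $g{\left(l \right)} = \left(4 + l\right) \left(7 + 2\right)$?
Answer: $-14217$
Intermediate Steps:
$g{\left(l \right)} = 36 + 9 l$ ($g{\left(l \right)} = \left(4 + l\right) 9 = 36 + 9 l$)
$- 145 g{\left(7 \right)} + 138 = - 145 \left(36 + 9 \cdot 7\right) + 138 = - 145 \left(36 + 63\right) + 138 = \left(-145\right) 99 + 138 = -14355 + 138 = -14217$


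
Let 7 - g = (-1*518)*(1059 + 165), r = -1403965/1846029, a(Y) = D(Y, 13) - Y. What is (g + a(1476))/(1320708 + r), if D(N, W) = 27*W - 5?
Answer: 1168368368361/2438063864567 ≈ 0.47922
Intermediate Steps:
D(N, W) = -5 + 27*W
a(Y) = 346 - Y (a(Y) = (-5 + 27*13) - Y = (-5 + 351) - Y = 346 - Y)
r = -1403965/1846029 (r = -1403965*1/1846029 = -1403965/1846029 ≈ -0.76053)
g = 634039 (g = 7 - (-1*518)*(1059 + 165) = 7 - (-518)*1224 = 7 - 1*(-634032) = 7 + 634032 = 634039)
(g + a(1476))/(1320708 + r) = (634039 + (346 - 1*1476))/(1320708 - 1403965/1846029) = (634039 + (346 - 1476))/(2438063864567/1846029) = (634039 - 1130)*(1846029/2438063864567) = 632909*(1846029/2438063864567) = 1168368368361/2438063864567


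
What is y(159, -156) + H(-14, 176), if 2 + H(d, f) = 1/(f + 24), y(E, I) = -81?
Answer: -16599/200 ≈ -82.995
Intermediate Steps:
H(d, f) = -2 + 1/(24 + f) (H(d, f) = -2 + 1/(f + 24) = -2 + 1/(24 + f))
y(159, -156) + H(-14, 176) = -81 + (-47 - 2*176)/(24 + 176) = -81 + (-47 - 352)/200 = -81 + (1/200)*(-399) = -81 - 399/200 = -16599/200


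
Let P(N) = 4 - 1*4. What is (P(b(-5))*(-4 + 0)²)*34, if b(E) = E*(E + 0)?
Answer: 0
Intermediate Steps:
b(E) = E² (b(E) = E*E = E²)
P(N) = 0 (P(N) = 4 - 4 = 0)
(P(b(-5))*(-4 + 0)²)*34 = (0*(-4 + 0)²)*34 = (0*(-4)²)*34 = (0*16)*34 = 0*34 = 0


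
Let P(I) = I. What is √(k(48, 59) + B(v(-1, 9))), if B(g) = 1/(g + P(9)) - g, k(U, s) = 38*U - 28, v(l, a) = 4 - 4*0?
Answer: √302861/13 ≈ 42.333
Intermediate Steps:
v(l, a) = 4 (v(l, a) = 4 + 0 = 4)
k(U, s) = -28 + 38*U
B(g) = 1/(9 + g) - g (B(g) = 1/(g + 9) - g = 1/(9 + g) - g)
√(k(48, 59) + B(v(-1, 9))) = √((-28 + 38*48) + (1 - 1*4² - 9*4)/(9 + 4)) = √((-28 + 1824) + (1 - 1*16 - 36)/13) = √(1796 + (1 - 16 - 36)/13) = √(1796 + (1/13)*(-51)) = √(1796 - 51/13) = √(23297/13) = √302861/13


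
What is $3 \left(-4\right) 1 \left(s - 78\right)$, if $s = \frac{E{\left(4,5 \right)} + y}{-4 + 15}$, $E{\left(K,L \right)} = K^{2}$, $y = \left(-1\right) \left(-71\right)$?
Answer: $\frac{9252}{11} \approx 841.09$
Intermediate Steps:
$y = 71$
$s = \frac{87}{11}$ ($s = \frac{4^{2} + 71}{-4 + 15} = \frac{16 + 71}{11} = 87 \cdot \frac{1}{11} = \frac{87}{11} \approx 7.9091$)
$3 \left(-4\right) 1 \left(s - 78\right) = 3 \left(-4\right) 1 \left(\frac{87}{11} - 78\right) = \left(-12\right) 1 \left(- \frac{771}{11}\right) = \left(-12\right) \left(- \frac{771}{11}\right) = \frac{9252}{11}$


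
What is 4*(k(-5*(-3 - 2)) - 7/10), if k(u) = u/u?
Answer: 6/5 ≈ 1.2000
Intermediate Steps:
k(u) = 1
4*(k(-5*(-3 - 2)) - 7/10) = 4*(1 - 7/10) = 4*(3/10) = 6/5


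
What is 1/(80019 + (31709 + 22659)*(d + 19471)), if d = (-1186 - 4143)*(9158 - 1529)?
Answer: -1/2209269152941 ≈ -4.5264e-13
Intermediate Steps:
d = -40654941 (d = -5329*7629 = -40654941)
1/(80019 + (31709 + 22659)*(d + 19471)) = 1/(80019 + (31709 + 22659)*(-40654941 + 19471)) = 1/(80019 + 54368*(-40635470)) = 1/(80019 - 2209269232960) = 1/(-2209269152941) = -1/2209269152941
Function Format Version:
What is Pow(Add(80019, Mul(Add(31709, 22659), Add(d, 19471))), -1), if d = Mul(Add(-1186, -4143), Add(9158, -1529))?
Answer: Rational(-1, 2209269152941) ≈ -4.5264e-13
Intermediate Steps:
d = -40654941 (d = Mul(-5329, 7629) = -40654941)
Pow(Add(80019, Mul(Add(31709, 22659), Add(d, 19471))), -1) = Pow(Add(80019, Mul(Add(31709, 22659), Add(-40654941, 19471))), -1) = Pow(Add(80019, Mul(54368, -40635470)), -1) = Pow(Add(80019, -2209269232960), -1) = Pow(-2209269152941, -1) = Rational(-1, 2209269152941)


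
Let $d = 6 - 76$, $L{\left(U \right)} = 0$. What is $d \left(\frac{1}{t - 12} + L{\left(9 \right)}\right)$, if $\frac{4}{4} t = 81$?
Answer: $- \frac{70}{69} \approx -1.0145$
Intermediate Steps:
$t = 81$
$d = -70$
$d \left(\frac{1}{t - 12} + L{\left(9 \right)}\right) = - 70 \left(\frac{1}{81 - 12} + 0\right) = - 70 \left(\frac{1}{69} + 0\right) = \left(-70\right) \frac{1}{69} = - \frac{70}{69}$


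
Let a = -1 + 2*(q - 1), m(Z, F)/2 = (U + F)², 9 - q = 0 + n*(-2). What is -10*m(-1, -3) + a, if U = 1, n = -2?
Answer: -73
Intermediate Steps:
q = 5 (q = 9 - (0 - 2*(-2)) = 9 - (0 + 4) = 9 - 1*4 = 9 - 4 = 5)
m(Z, F) = 2*(1 + F)²
a = 7 (a = -1 + 2*(5 - 1) = -1 + 2*4 = -1 + 8 = 7)
-10*m(-1, -3) + a = -20*(1 - 3)² + 7 = -20*(-2)² + 7 = -20*4 + 7 = -10*8 + 7 = -80 + 7 = -73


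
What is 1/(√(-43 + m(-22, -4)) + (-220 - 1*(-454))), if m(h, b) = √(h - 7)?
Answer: 1/(234 + √(-43 + I*√29)) ≈ 0.0042627 - 0.0001195*I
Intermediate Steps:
m(h, b) = √(-7 + h)
1/(√(-43 + m(-22, -4)) + (-220 - 1*(-454))) = 1/(√(-43 + √(-7 - 22)) + (-220 - 1*(-454))) = 1/(√(-43 + √(-29)) + (-220 + 454)) = 1/(√(-43 + I*√29) + 234) = 1/(234 + √(-43 + I*√29))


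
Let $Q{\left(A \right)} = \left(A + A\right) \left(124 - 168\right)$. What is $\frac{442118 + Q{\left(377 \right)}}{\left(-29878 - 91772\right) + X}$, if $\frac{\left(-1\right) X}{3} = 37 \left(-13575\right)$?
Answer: $\frac{136314}{461725} \approx 0.29523$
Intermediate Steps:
$X = 1506825$ ($X = - 3 \cdot 37 \left(-13575\right) = \left(-3\right) \left(-502275\right) = 1506825$)
$Q{\left(A \right)} = - 88 A$ ($Q{\left(A \right)} = 2 A \left(-44\right) = - 88 A$)
$\frac{442118 + Q{\left(377 \right)}}{\left(-29878 - 91772\right) + X} = \frac{442118 - 33176}{\left(-29878 - 91772\right) + 1506825} = \frac{408942}{-121650 + 1506825} = \frac{408942}{1385175} = 408942 \cdot \frac{1}{1385175} = \frac{136314}{461725}$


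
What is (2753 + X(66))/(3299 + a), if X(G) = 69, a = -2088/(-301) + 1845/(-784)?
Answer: 95135264/111370409 ≈ 0.85422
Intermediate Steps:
a = 154521/33712 (a = -2088*(-1/301) + 1845*(-1/784) = 2088/301 - 1845/784 = 154521/33712 ≈ 4.5836)
(2753 + X(66))/(3299 + a) = (2753 + 69)/(3299 + 154521/33712) = 2822/(111370409/33712) = 2822*(33712/111370409) = 95135264/111370409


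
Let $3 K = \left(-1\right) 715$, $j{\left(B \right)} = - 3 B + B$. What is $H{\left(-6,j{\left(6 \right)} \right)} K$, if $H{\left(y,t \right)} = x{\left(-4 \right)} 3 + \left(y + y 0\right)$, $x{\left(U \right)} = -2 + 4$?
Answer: $0$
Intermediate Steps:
$x{\left(U \right)} = 2$
$j{\left(B \right)} = - 2 B$
$K = - \frac{715}{3}$ ($K = \frac{\left(-1\right) 715}{3} = \frac{1}{3} \left(-715\right) = - \frac{715}{3} \approx -238.33$)
$H{\left(y,t \right)} = 6 + y$ ($H{\left(y,t \right)} = 2 \cdot 3 + \left(y + y 0\right) = 6 + \left(y + 0\right) = 6 + y$)
$H{\left(-6,j{\left(6 \right)} \right)} K = \left(6 - 6\right) \left(- \frac{715}{3}\right) = 0 \left(- \frac{715}{3}\right) = 0$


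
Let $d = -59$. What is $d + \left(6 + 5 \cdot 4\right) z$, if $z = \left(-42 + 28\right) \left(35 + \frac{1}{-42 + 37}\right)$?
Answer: $- \frac{63631}{5} \approx -12726.0$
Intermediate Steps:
$z = - \frac{2436}{5}$ ($z = - 14 \left(35 + \frac{1}{-5}\right) = - 14 \left(35 - \frac{1}{5}\right) = \left(-14\right) \frac{174}{5} = - \frac{2436}{5} \approx -487.2$)
$d + \left(6 + 5 \cdot 4\right) z = -59 + \left(6 + 5 \cdot 4\right) \left(- \frac{2436}{5}\right) = -59 + \left(6 + 20\right) \left(- \frac{2436}{5}\right) = -59 + 26 \left(- \frac{2436}{5}\right) = -59 - \frac{63336}{5} = - \frac{63631}{5}$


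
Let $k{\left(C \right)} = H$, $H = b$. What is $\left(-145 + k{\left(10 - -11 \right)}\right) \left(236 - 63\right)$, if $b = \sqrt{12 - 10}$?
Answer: $-25085 + 173 \sqrt{2} \approx -24840.0$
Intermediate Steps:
$b = \sqrt{2} \approx 1.4142$
$H = \sqrt{2} \approx 1.4142$
$k{\left(C \right)} = \sqrt{2}$
$\left(-145 + k{\left(10 - -11 \right)}\right) \left(236 - 63\right) = \left(-145 + \sqrt{2}\right) \left(236 - 63\right) = \left(-145 + \sqrt{2}\right) 173 = -25085 + 173 \sqrt{2}$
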